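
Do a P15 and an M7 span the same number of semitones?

24 semitones (perfect fifteenth) vs 11 semitones (major seventh): not equal.

No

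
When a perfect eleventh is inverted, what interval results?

perfect fifth

First reduce the compound perfect eleventh to its simple form, a perfect fourth.
Inverted interval numbers add to nine, so a fourth pairs with a fifth (4 + 5 = 9).
And perfect stays perfect under inversion, so we get a perfect fifth.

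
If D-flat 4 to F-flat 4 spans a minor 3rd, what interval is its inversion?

major sixth

Interval numbers invert to sum to nine: 3 + 6 = 9, so a third inverts to a sixth.
Quality inverts too: minor becomes major. That makes the inversion a major sixth.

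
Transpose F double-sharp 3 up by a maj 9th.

G double-sharp 4

Two letters up from F (plus an octave) reaches G.
Moving 14 semitones up from F##3 (the size of a major ninth) reaches G##4.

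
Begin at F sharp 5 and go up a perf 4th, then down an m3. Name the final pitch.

F#5 up a perfect fourth → B5 (5 semitones).
B5 down a minor third → G#5 (3 semitones).

G sharp 5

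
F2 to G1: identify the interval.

m7

Descending from F2 to G1 is the same interval as ascending G1 to F2.
G to F spans seven letter names (G-A-B-C-D-E-F) — that makes it a seventh of some quality.
A major seventh would be 11 semitones, but G1 to F2 is 10 — one semitone narrower, making it a minor seventh.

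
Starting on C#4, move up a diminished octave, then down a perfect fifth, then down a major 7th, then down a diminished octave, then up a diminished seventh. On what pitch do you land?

Fb3

A diminished octave up from C#4 is C5.
Down a perfect fifth from C5: F4 (7 semitones down).
Down a major seventh from F4: Gb3 (11 semitones down).
Down a diminished octave from Gb3: G2 (11 semitones down).
A diminished seventh up from G2 is Fb3.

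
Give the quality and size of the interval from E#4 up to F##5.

M9

E to F spans two letter names (E-F), plus an octave, so the interval is some kind of ninth.
Counting semitones, E#4→F##5 is 14, which is the major ninth.
(Equivalently, a compound major second: a major second plus an octave.)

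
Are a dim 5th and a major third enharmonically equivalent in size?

6 semitones (diminished fifth) vs 4 semitones (major third): not equal.

No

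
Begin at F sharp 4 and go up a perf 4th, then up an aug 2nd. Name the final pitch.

A perfect fourth up from F#4 is B4.
Up an augmented second from B4: C##5 (3 semitones up).

C double-sharp 5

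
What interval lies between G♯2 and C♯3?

G to C spans four letter names (G-A-B-C) — that makes it a fourth of some quality.
The perfect fourth spans 5 semitones, and G#2 to C#3 is exactly 5 semitones — so this is a perfect fourth.

perfect 4th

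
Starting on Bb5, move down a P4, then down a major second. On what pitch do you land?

Eb5

A perfect fourth down from Bb5 is F5.
A major second down from F5 is Eb5.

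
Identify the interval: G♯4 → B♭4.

G to B spans three letter names (G-A-B): a third.
The major third is 4 semitones; here we have 2, two semitones narrower: diminished.

diminished 3rd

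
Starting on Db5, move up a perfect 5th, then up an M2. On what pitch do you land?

Db5 up a perfect fifth → Ab5 (7 semitones).
Up a major second from Ab5: Bb5 (2 semitones up).

Bb5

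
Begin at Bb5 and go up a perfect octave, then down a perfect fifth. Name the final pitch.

Bb5 up a perfect octave → Bb6 (12 semitones).
Down a perfect fifth from Bb6: Eb6 (7 semitones down).

Eb6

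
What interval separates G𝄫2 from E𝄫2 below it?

minor third

Descending from Gbb2 to Ebb2 is the same interval as ascending Ebb2 to Gbb2.
E to G spans three letter names (E-F-G): a third.
A major third would be 4 semitones, but Ebb2 to Gbb2 is 3 — one semitone narrower, making it a minor third.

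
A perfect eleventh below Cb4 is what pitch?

Gb2

Four letters down from C (plus an octave) reaches G.
A perfect eleventh spans 17 semitones, so from Cb4 the target pitch is Gb2.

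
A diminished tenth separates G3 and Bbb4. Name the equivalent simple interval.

d3

Subtracting seven from the interval number removes an octave: 10 − 7 = 3.
Quality carries through unchanged, so the simple form is a diminished third.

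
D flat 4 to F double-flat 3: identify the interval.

Descending from Db4 to Fbb3 is the same interval as ascending Fbb3 to Db4.
F to D spans six letter names (F-G-A-B-C-D), so the interval is some kind of sixth.
Fbb3 to Db4 spans 10 semitones — one semitone wider than the major sixth (9) — giving an augmented sixth.

augmented sixth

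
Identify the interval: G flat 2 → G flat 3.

G to G is the same letter name, plus an octave — that makes it an octave of some quality.
Gb2 to Gb3 is 12 semitones, matching the perfect octave exactly, so the quality is perfect.

perfect octave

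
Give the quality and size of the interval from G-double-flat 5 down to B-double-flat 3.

Descending from Gbb5 to Bbb3 is the same interval as ascending Bbb3 to Gbb5.
B to G spans six letter names (B-C-D-E-F-G), plus an octave — that makes it a thirteenth of some quality.
Bbb3 to Gbb5 is 20 semitones, a half step short of the major thirteenth (21), so this is minor.
(Equivalently, a compound minor sixth: a minor sixth plus an octave.)

m13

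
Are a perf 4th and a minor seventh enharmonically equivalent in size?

No

5 semitones (perfect fourth) vs 10 semitones (minor seventh): not equal.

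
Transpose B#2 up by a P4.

The fourth takes the letter from B up to E.
A perfect fourth spans 5 semitones, so from B#2 the target pitch is E#3.

E#3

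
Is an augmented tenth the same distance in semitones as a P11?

Both span 17 semitones: an augmented tenth and a perfect eleventh are the same chromatic distance.

Yes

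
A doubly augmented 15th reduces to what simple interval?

AA8

Take out an octave (7 from the number): 15 − 7 = 8.
That makes a doubly augmented fifteenth a compound doubly augmented octave — an octave plus a doubly augmented octave.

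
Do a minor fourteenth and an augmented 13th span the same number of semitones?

Both span 22 semitones: a minor fourteenth and an augmented thirteenth are the same chromatic distance.

Yes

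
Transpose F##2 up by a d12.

Five letters up from F (plus an octave) reaches C.
A diminished twelfth is 18 semitones; 18 semitones up from F##2 gives C#4.

C#4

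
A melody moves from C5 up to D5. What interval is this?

major 2nd

C to D spans two letter names (C-D): a second.
C5 to D5 is 2 semitones, matching the major second exactly, so the quality is major.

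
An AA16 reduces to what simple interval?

Take out 2 octaves (14 from the number): 16 − 14 = 2.
So a doubly augmented sixteenth is 2 octaves plus a doubly augmented second. The quality is unchanged.

doubly augmented second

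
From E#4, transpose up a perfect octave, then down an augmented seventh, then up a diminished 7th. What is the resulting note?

Ebb5

E#4 up a perfect octave → E#5 (12 semitones).
Down an augmented seventh from E#5: F4 (12 semitones down).
Up a diminished seventh from F4: Ebb5 (9 semitones up).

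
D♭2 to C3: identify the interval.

D to C spans seven letter names (D-E-F-G-A-B-C), so the interval is some kind of seventh.
The major seventh spans 11 semitones, and Db2 to C3 is exactly 11 semitones — so this is a major seventh.

major seventh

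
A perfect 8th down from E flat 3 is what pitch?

An octave keeps the letter name E, an octave down from E.
A perfect octave spans 12 semitones, so from Eb3 the target pitch is Eb2.

E flat 2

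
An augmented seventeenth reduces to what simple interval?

Take out 2 octaves (14 from the number): 17 − 14 = 3.
Quality carries through unchanged, so the simple form is an augmented third.

augmented third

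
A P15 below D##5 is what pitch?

A fifteenth keeps the letter name D, two octaves down from D.
A perfect fifteenth spans 24 semitones, so from D##5 the target pitch is D##3.

D##3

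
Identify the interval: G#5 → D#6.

perfect 5th

G to D spans five letter names (G-A-B-C-D), so the interval is some kind of fifth.
Counting semitones, G#5→D#6 is 7, which is the perfect fifth.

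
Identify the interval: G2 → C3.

perfect fourth

G to C spans four letter names (G-A-B-C): a fourth.
Counting semitones, G2→C3 is 5, which is the perfect fourth.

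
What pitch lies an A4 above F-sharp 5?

The fourth takes the letter from F up to B.
An augmented fourth is 6 semitones; 6 semitones up from F#5 gives B#5.

B-sharp 5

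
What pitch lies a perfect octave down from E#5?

E#4

For an octave the letter name doesn't change: still E, an octave down.
A perfect octave spans 12 semitones, so from E#5 the target pitch is E#4.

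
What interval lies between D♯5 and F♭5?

D to F spans three letter names (D-E-F): a third.
The major third is 4 semitones; here we have 1, three semitones narrower: doubly diminished.

dd3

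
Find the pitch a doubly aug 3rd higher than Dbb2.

F#2

Counting three letter names up from D lands on F.
A doubly augmented third is 6 semitones; 6 semitones up from Dbb2 gives F#2.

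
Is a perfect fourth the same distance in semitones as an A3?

Yes

Both span 5 semitones: a perfect fourth and an augmented third are the same chromatic distance.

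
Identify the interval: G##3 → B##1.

minor thirteenth

Descending from G##3 to B##1 is the same interval as ascending B##1 to G##3.
B to G spans six letter names (B-C-D-E-F-G), plus an octave: a thirteenth.
B##1 to G##3 is 20 semitones, a half step short of the major thirteenth (21), so this is minor.
(Equivalently, a compound minor sixth: a minor sixth plus an octave.)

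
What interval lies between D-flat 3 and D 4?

augmented octave

D to D is the same letter name, plus an octave: an octave.
Db3 to D4 spans 13 semitones — one semitone wider than the perfect octave (12) — giving an augmented octave.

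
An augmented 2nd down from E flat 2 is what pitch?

D double-flat 2

Counting two letter names down from E lands on D.
An augmented second is 3 semitones; 3 semitones down from Eb2 gives Dbb2.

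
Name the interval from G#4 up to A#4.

major second

G to A spans two letter names (G-A) — that makes it a second of some quality.
G#4 to A#4 is 2 semitones, matching the major second exactly, so the quality is major.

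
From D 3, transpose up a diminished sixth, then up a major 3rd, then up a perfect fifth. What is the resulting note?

A flat 4

A diminished sixth up from D3 is Bbb3.
Bbb3 up a major third → Db4 (4 semitones).
Db4 up a perfect fifth → Ab4 (7 semitones).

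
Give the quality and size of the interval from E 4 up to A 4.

E to A spans four letter names (E-F-G-A), so the interval is some kind of fourth.
The perfect fourth spans 5 semitones, and E4 to A4 is exactly 5 semitones — so this is a perfect fourth.

perfect fourth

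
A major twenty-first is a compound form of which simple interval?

major seventh

Take out 2 octaves (14 from the number): 21 − 14 = 7.
That makes a major twenty-first a compound major seventh — 2 octaves plus a major seventh.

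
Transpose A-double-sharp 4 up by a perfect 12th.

E-double-sharp 6

Five letters up from A (plus an octave) reaches E.
A perfect twelfth is 19 semitones; 19 semitones up from A##4 gives E##6.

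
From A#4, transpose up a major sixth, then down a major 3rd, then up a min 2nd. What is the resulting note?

E5

Up a major sixth from A#4: F##5 (9 semitones up).
A major third down from F##5 is D#5.
A minor second up from D#5 is E5.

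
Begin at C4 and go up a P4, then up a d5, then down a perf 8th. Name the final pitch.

Cb4

A perfect fourth up from C4 is F4.
Up a diminished fifth from F4: Cb5 (6 semitones up).
Cb5 down a perfect octave → Cb4 (12 semitones).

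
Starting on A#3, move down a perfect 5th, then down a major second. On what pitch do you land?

A perfect fifth down from A#3 is D#3.
D#3 down a major second → C#3 (2 semitones).

C#3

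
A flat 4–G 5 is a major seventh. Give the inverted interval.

minor 2nd

Inverted interval numbers add to nine, so a seventh pairs with a second (7 + 2 = 9).
The quality also flips — major becomes minor — giving a minor second.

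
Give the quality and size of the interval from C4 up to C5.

P8

C to C is the same letter name, plus an octave, so the interval is some kind of octave.
Counting semitones, C4→C5 is 12, which is the perfect octave.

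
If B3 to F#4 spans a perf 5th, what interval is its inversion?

Inverted interval numbers add to nine, so a fifth pairs with a fourth (5 + 4 = 9).
And perfect stays perfect under inversion, so we get a perfect fourth.

P4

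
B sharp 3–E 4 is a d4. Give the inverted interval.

augmented 5th

The rule of nine gives the new number: 9 − 4 = 5, so a fourth becomes a fifth.
The quality also flips — diminished becomes augmented — giving an augmented fifth.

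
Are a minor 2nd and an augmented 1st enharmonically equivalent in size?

Both span 1 semitone: a minor second and an augmented unison are the same chromatic distance.

Yes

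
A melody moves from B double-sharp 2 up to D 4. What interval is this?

doubly diminished tenth

B to D spans three letter names (B-C-D), plus an octave: a tenth.
A major tenth would be 16 semitones; B##2 to D4 is 13, three semitones narrower, so the interval is doubly diminished.
(Equivalently, a compound doubly diminished third: a doubly diminished third plus an octave.)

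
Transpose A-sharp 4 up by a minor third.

C-sharp 5

Counting three letter names up from A lands on C.
Moving 3 semitones up from A#4 (the size of a minor third) reaches C#5.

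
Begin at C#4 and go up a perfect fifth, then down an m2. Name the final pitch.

F##4

C#4 up a perfect fifth → G#4 (7 semitones).
G#4 down a minor second → F##4 (1 semitone).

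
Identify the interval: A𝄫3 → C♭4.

A to C spans three letter names (A-B-C), so the interval is some kind of third.
The major third spans 4 semitones, and Abb3 to Cb4 is exactly 4 semitones — so this is a major third.

major third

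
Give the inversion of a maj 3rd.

Inverted interval numbers add to nine, so a third pairs with a sixth (3 + 6 = 9).
And major becomes minor under inversion, so we get a minor sixth.

m6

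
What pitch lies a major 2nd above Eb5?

F5

Two letter names up from E: F.
A major second spans 2 semitones, so from Eb5 the target pitch is F5.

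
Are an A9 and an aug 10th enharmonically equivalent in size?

No

An augmented ninth spans 15 semitones; an augmented tenth spans 17 semitones. They differ by 2.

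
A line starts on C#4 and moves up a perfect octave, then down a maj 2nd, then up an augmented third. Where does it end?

A perfect octave up from C#4 is C#5.
Down a major second from C#5: B4 (2 semitones down).
An augmented third up from B4 is D##5.

D##5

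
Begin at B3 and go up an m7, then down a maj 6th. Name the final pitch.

B3 up a minor seventh → A4 (10 semitones).
A major sixth down from A4 is C4.

C4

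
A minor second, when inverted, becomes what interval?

M7

Inverted interval numbers add to nine, so a second pairs with a seventh (2 + 7 = 9).
Quality inverts too: minor becomes major. That makes the inversion a major seventh.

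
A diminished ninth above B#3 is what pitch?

C5

Counting two letter names plus an octave up from B lands on C.
A diminished ninth spans 12 semitones, so from B#3 the target pitch is C5.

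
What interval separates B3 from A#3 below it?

Descending from B3 to A#3 is the same interval as ascending A#3 to B3.
A to B spans two letter names (A-B), so the interval is some kind of second.
A major second would be 2 semitones, but A#3 to B3 is 1 — one semitone narrower, making it a minor second.

minor second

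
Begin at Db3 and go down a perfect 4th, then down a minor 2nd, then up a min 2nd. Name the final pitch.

A perfect fourth down from Db3 is Ab2.
A minor second down from Ab2 is G2.
A minor second up from G2 is Ab2.

Ab2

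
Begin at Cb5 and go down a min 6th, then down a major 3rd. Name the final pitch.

A minor sixth down from Cb5 is Eb4.
A major third down from Eb4 is Cb4.

Cb4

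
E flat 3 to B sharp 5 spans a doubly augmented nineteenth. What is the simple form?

Take out 2 octaves (14 from the number): 19 − 14 = 5.
Quality carries through unchanged, so the simple form is a doubly augmented fifth.

doubly augmented fifth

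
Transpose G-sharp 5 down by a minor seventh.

A-sharp 4

Seven letter names down from G: A.
Moving 10 semitones down from G#5 (the size of a minor seventh) reaches A#4.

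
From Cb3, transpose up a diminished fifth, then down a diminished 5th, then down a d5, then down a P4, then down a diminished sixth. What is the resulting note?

E#1

A diminished fifth up from Cb3 is Gbb3.
Down a diminished fifth from Gbb3: Cb3 (6 semitones down).
Cb3 down a diminished fifth → F2 (6 semitones).
F2 down a perfect fourth → C2 (5 semitones).
A diminished sixth down from C2 is E#1.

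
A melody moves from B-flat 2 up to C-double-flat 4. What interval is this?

B to C spans two letter names (B-C), plus an octave: a ninth.
The major ninth is 14 semitones; here we have 12, two semitones narrower: diminished.

d9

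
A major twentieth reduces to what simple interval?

Each octave removed subtracts seven from the number: 20 − 14 = 6.
Quality carries through unchanged, so the simple form is a major sixth.

major 6th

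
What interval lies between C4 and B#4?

C to B spans seven letter names (C-D-E-F-G-A-B): a seventh.
The major seventh is 11 semitones; here we have 12, one semitone wider: augmented.

augmented seventh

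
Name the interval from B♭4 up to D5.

major third

B to D spans three letter names (B-C-D) — that makes it a third of some quality.
The major third spans 4 semitones, and Bb4 to D5 is exactly 4 semitones — so this is a major third.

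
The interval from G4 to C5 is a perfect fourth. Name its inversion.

The rule of nine gives the new number: 9 − 4 = 5, so a fourth becomes a fifth.
Quality inverts too: perfect stays perfect. That makes the inversion a perfect fifth.

perfect fifth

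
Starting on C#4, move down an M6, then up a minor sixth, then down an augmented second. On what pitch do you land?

Bbb3

A major sixth down from C#4 is E3.
E3 up a minor sixth → C4 (8 semitones).
Down an augmented second from C4: Bbb3 (3 semitones down).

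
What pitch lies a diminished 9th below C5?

Counting two letter names plus an octave down from C lands on B.
A diminished ninth spans 12 semitones, so from C5 the target pitch is B#3.

B#3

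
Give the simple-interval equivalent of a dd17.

Each octave removed subtracts seven from the number: 17 − 14 = 3.
Quality carries through unchanged, so the simple form is a doubly diminished third.

doubly diminished third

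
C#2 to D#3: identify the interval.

major 9th

C to D spans two letter names (C-D), plus an octave, so the interval is some kind of ninth.
The major ninth spans 14 semitones, and C#2 to D#3 is exactly 14 semitones — so this is a major ninth.
(Equivalently, a compound major second: a major second plus an octave.)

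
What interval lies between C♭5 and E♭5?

major 3rd

C to E spans three letter names (C-D-E), so the interval is some kind of third.
The major third spans 4 semitones, and Cb5 to Eb5 is exactly 4 semitones — so this is a major third.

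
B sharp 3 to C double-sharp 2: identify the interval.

minor fourteenth

Descending from B#3 to C##2 is the same interval as ascending C##2 to B#3.
C to B spans seven letter names (C-D-E-F-G-A-B), plus an octave — that makes it a fourteenth of some quality.
A major fourteenth would be 23 semitones, but C##2 to B#3 is 22 — one semitone narrower, making it a minor fourteenth.
(Equivalently, a compound minor seventh: a minor seventh plus an octave.)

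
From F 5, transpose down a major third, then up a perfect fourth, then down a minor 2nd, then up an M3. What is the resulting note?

A 5

F5 down a major third → Db5 (4 semitones).
A perfect fourth up from Db5 is Gb5.
Gb5 down a minor second → F5 (1 semitone).
F5 up a major third → A5 (4 semitones).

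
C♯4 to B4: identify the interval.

C to B spans seven letter names (C-D-E-F-G-A-B): a seventh.
At 10 semitones, C#4→B4 falls one short of a major seventh: minor.

minor seventh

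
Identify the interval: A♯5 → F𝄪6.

A to F spans six letter names (A-B-C-D-E-F): a sixth.
A#5 to F##6 is 9 semitones, matching the major sixth exactly, so the quality is major.

major 6th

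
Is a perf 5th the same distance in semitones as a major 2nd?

No

7 semitones (perfect fifth) vs 2 semitones (major second): not equal.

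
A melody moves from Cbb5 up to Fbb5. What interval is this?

C to F spans four letter names (C-D-E-F), so the interval is some kind of fourth.
Counting semitones, Cbb5→Fbb5 is 5, which is the perfect fourth.

P4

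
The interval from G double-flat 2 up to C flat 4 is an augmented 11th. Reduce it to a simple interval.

augmented 4th

Take out an octave (7 from the number): 11 − 7 = 4.
So an augmented eleventh is an octave plus an augmented fourth. The quality is unchanged.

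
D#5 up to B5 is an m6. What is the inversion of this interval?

major 3rd

Inverted interval numbers add to nine, so a sixth pairs with a third (6 + 3 = 9).
And minor becomes major under inversion, so we get a major third.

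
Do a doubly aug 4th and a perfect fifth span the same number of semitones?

A doubly augmented fourth spans 7 semitones, and a perfect fifth also spans 7 semitones — they're enharmonic.

Yes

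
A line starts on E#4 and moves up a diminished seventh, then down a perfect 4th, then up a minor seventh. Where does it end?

Up a diminished seventh from E#4: D5 (9 semitones up).
Down a perfect fourth from D5: A4 (5 semitones down).
A4 up a minor seventh → G5 (10 semitones).

G5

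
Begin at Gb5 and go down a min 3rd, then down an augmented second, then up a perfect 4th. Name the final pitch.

Gbb5

Down a minor third from Gb5: Eb5 (3 semitones down).
An augmented second down from Eb5 is Dbb5.
Dbb5 up a perfect fourth → Gbb5 (5 semitones).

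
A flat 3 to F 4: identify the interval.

A to F spans six letter names (A-B-C-D-E-F): a sixth.
Counting semitones, Ab3→F4 is 9, which is the major sixth.

M6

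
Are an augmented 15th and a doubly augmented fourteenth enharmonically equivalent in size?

Yes

An augmented fifteenth = 25 semitones = a doubly augmented fourteenth; enharmonically equal.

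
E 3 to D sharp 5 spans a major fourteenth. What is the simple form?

major 7th

Take out an octave (7 from the number): 14 − 7 = 7.
Quality carries through unchanged, so the simple form is a major seventh.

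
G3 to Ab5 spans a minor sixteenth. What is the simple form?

Subtracting seven from the interval number removes an octave: 16 − 14 = 2.
That makes a minor sixteenth a compound minor second — 2 octaves plus a minor second.

minor 2nd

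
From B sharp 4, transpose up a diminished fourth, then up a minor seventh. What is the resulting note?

A diminished fourth up from B#4 is E5.
E5 up a minor seventh → D6 (10 semitones).

D 6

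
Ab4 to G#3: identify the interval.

Descending from Ab4 to G#3 is the same interval as ascending G#3 to Ab4.
G to A spans two letter names (G-A), plus an octave — that makes it a ninth of some quality.
The major ninth is 14 semitones; here we have 12, two semitones narrower: diminished.

d9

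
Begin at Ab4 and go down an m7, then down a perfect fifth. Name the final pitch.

Ab4 down a minor seventh → Bb3 (10 semitones).
A perfect fifth down from Bb3 is Eb3.

Eb3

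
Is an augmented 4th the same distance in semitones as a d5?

An augmented fourth = 6 semitones = a diminished fifth; enharmonically equal.

Yes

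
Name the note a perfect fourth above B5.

E6

Counting four letter names up from B lands on E.
Moving 5 semitones up from B5 (the size of a perfect fourth) reaches E6.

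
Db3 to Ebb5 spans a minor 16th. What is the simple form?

Take out 2 octaves (14 from the number): 16 − 14 = 2.
That makes a minor sixteenth a compound minor second — 2 octaves plus a minor second.

m2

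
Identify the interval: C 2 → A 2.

M6

C to A spans six letter names (C-D-E-F-G-A): a sixth.
Counting semitones, C2→A2 is 9, which is the major sixth.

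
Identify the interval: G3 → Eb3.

M3

Descending from G3 to Eb3 is the same interval as ascending Eb3 to G3.
E to G spans three letter names (E-F-G): a third.
Counting semitones, Eb3→G3 is 4, which is the major third.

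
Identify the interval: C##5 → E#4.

major 6th

Descending from C##5 to E#4 is the same interval as ascending E#4 to C##5.
E to C spans six letter names (E-F-G-A-B-C): a sixth.
Counting semitones, E#4→C##5 is 9, which is the major sixth.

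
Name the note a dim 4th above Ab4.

Dbb5

Four letter names up from A: D.
Moving 4 semitones up from Ab4 (the size of a diminished fourth) reaches Dbb5.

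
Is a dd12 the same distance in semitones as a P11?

Yes

Both span 17 semitones: a doubly diminished twelfth and a perfect eleventh are the same chromatic distance.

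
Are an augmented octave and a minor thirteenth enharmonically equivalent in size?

13 semitones (augmented octave) vs 20 semitones (minor thirteenth): not equal.

No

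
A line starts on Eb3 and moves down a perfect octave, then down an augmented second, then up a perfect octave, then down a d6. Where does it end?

F2

Down a perfect octave from Eb3: Eb2 (12 semitones down).
Eb2 down an augmented second → Dbb2 (3 semitones).
Dbb2 up a perfect octave → Dbb3 (12 semitones).
A diminished sixth down from Dbb3 is F2.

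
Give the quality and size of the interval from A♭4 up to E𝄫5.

diminished fifth

A to E spans five letter names (A-B-C-D-E), so the interval is some kind of fifth.
A perfect fifth would be 7 semitones; Ab4 to Ebb5 is 6, one semitone narrower, so the interval is diminished.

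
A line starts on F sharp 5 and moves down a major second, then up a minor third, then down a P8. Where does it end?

A major second down from F#5 is E5.
E5 up a minor third → G5 (3 semitones).
G5 down a perfect octave → G4 (12 semitones).

G 4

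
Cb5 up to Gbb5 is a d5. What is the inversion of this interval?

Interval numbers invert to sum to nine: 5 + 4 = 9, so a fifth inverts to a fourth.
And diminished becomes augmented under inversion, so we get an augmented fourth.

augmented 4th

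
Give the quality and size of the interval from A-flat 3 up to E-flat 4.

perfect 5th

A to E spans five letter names (A-B-C-D-E): a fifth.
Ab3 to Eb4 is 7 semitones, matching the perfect fifth exactly, so the quality is perfect.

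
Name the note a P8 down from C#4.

An octave keeps the letter name C, an octave down from C.
A perfect octave is 12 semitones; 12 semitones down from C#4 gives C#3.

C#3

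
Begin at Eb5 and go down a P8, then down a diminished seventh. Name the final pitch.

A perfect octave down from Eb5 is Eb4.
Eb4 down a diminished seventh → F#3 (9 semitones).

F#3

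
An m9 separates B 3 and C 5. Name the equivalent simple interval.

minor second

Subtracting seven from the interval number removes an octave: 9 − 7 = 2.
Quality carries through unchanged, so the simple form is a minor second.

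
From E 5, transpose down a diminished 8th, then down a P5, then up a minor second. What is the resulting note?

B 3

E5 down a diminished octave → E#4 (11 semitones).
A perfect fifth down from E#4 is A#3.
Up a minor second from A#3: B3 (1 semitone up).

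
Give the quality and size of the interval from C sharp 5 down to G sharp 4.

Descending from C#5 to G#4 is the same interval as ascending G#4 to C#5.
G to C spans four letter names (G-A-B-C) — that makes it a fourth of some quality.
Counting semitones, G#4→C#5 is 5, which is the perfect fourth.

perfect 4th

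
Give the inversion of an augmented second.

Interval numbers invert to sum to nine: 2 + 7 = 9, so a second inverts to a seventh.
And augmented becomes diminished under inversion, so we get a diminished seventh.

diminished seventh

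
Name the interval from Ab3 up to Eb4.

A to E spans five letter names (A-B-C-D-E) — that makes it a fifth of some quality.
Counting semitones, Ab3→Eb4 is 7, which is the perfect fifth.

perfect fifth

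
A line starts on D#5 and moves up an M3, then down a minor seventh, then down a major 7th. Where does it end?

Up a major third from D#5: F##5 (4 semitones up).
Down a minor seventh from F##5: G##4 (10 semitones down).
Down a major seventh from G##4: A#3 (11 semitones down).

A#3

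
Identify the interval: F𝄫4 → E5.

doubly augmented seventh

F to E spans seven letter names (F-G-A-B-C-D-E), so the interval is some kind of seventh.
The major seventh is 11 semitones; here we have 13, two semitones wider: doubly augmented.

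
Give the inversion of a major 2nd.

m7

Inverted interval numbers add to nine, so a second pairs with a seventh (2 + 7 = 9).
Quality inverts too: major becomes minor. That makes the inversion a minor seventh.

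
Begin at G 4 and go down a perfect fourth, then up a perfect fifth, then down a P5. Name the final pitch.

Down a perfect fourth from G4: D4 (5 semitones down).
Up a perfect fifth from D4: A4 (7 semitones up).
A perfect fifth down from A4 is D4.

D 4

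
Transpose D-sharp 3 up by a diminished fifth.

A 3

Counting five letter names up from D lands on A.
Moving 6 semitones up from D#3 (the size of a diminished fifth) reaches A3.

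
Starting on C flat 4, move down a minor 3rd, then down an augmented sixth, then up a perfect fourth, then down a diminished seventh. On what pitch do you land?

G flat 2

Down a minor third from Cb4: Ab3 (3 semitones down).
Ab3 down an augmented sixth → Cbb3 (10 semitones).
Cbb3 up a perfect fourth → Fbb3 (5 semitones).
Down a diminished seventh from Fbb3: Gb2 (9 semitones down).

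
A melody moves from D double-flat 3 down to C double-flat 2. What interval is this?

major ninth

Descending from Dbb3 to Cbb2 is the same interval as ascending Cbb2 to Dbb3.
C to D spans two letter names (C-D), plus an octave: a ninth.
Cbb2 to Dbb3 is 14 semitones, matching the major ninth exactly, so the quality is major.
(Equivalently, a compound major second: a major second plus an octave.)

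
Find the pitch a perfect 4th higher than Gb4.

Cb5

Counting four letter names up from G lands on C.
A perfect fourth spans 5 semitones, so from Gb4 the target pitch is Cb5.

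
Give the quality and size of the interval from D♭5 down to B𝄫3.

Descending from Db5 to Bbb3 is the same interval as ascending Bbb3 to Db5.
B to D spans three letter names (B-C-D), plus an octave, so the interval is some kind of tenth.
The major tenth spans 16 semitones, and Bbb3 to Db5 is exactly 16 semitones — so this is a major tenth.
(Equivalently, a compound major third: a major third plus an octave.)

major 10th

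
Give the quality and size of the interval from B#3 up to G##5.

B to G spans six letter names (B-C-D-E-F-G), plus an octave: a thirteenth.
B#3 to G##5 is 21 semitones, matching the major thirteenth exactly, so the quality is major.
(Equivalently, a compound major sixth: a major sixth plus an octave.)

major 13th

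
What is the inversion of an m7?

M2

Interval numbers invert to sum to nine: 7 + 2 = 9, so a seventh inverts to a second.
Quality inverts too: minor becomes major. That makes the inversion a major second.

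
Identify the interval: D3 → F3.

m3

D to F spans three letter names (D-E-F) — that makes it a third of some quality.
A major third would be 4 semitones, but D3 to F3 is 3 — one semitone narrower, making it a minor third.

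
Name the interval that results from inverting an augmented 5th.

diminished 4th

Interval numbers invert to sum to nine: 5 + 4 = 9, so a fifth inverts to a fourth.
The quality also flips — augmented becomes diminished — giving a diminished fourth.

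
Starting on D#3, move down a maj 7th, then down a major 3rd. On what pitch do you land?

C2

A major seventh down from D#3 is E2.
Down a major third from E2: C2 (4 semitones down).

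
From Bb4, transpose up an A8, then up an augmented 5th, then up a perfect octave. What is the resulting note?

F##7

Up an augmented octave from Bb4: B5 (13 semitones up).
Up an augmented fifth from B5: F##6 (8 semitones up).
F##6 up a perfect octave → F##7 (12 semitones).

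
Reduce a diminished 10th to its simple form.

diminished third

Each octave removed subtracts seven from the number: 10 − 7 = 3.
Quality carries through unchanged, so the simple form is a diminished third.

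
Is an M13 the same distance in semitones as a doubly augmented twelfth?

Yes

A major thirteenth = 21 semitones = a doubly augmented twelfth; enharmonically equal.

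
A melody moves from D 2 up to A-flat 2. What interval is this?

D to A spans five letter names (D-E-F-G-A), so the interval is some kind of fifth.
The perfect fifth is 7 semitones; here we have 6, one semitone narrower: diminished.

d5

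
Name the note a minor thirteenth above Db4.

The thirteenth's letter: D up six letter names plus an octave → B.
A minor thirteenth is 20 semitones; 20 semitones up from Db4 gives Bbb5.

Bbb5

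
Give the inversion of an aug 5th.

diminished fourth

Inverted interval numbers add to nine, so a fifth pairs with a fourth (5 + 4 = 9).
And augmented becomes diminished under inversion, so we get a diminished fourth.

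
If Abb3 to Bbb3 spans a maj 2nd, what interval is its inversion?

Inverted interval numbers add to nine, so a second pairs with a seventh (2 + 7 = 9).
And major becomes minor under inversion, so we get a minor seventh.

minor 7th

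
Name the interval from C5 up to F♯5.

C to F spans four letter names (C-D-E-F): a fourth.
C5 to F#5 spans 6 semitones — one semitone wider than the perfect fourth (5) — giving an augmented fourth.

A4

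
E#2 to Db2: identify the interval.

doubly augmented second

Descending from E#2 to Db2 is the same interval as ascending Db2 to E#2.
D to E spans two letter names (D-E) — that makes it a second of some quality.
A major second would be 2 semitones; Db2 to E#2 is 4, two semitones wider, so the interval is doubly augmented.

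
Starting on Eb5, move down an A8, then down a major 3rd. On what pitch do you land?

Down an augmented octave from Eb5: Ebb4 (13 semitones down).
Ebb4 down a major third → Cbb4 (4 semitones).

Cbb4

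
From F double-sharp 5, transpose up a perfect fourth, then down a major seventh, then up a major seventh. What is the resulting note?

Up a perfect fourth from F##5: B#5 (5 semitones up).
A major seventh down from B#5 is C#5.
Up a major seventh from C#5: B#5 (11 semitones up).

B sharp 5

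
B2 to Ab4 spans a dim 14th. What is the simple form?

Subtracting seven from the interval number removes an octave: 14 − 7 = 7.
Quality carries through unchanged, so the simple form is a diminished seventh.

diminished seventh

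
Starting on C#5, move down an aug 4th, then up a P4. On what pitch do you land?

C5

C#5 down an augmented fourth → G4 (6 semitones).
A perfect fourth up from G4 is C5.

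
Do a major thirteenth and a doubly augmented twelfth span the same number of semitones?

Yes

Both span 21 semitones: a major thirteenth and a doubly augmented twelfth are the same chromatic distance.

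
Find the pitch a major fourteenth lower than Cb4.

Dbb2

Seven letters down from C (plus an octave) reaches D.
A major fourteenth is 23 semitones; 23 semitones down from Cb4 gives Dbb2.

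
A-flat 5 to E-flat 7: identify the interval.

perfect twelfth

A to E spans five letter names (A-B-C-D-E), plus an octave, so the interval is some kind of twelfth.
The perfect twelfth spans 19 semitones, and Ab5 to Eb7 is exactly 19 semitones — so this is a perfect twelfth.
(Equivalently, a compound perfect fifth: a perfect fifth plus an octave.)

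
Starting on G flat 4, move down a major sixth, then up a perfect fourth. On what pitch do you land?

E double-flat 4

Down a major sixth from Gb4: Bbb3 (9 semitones down).
A perfect fourth up from Bbb3 is Ebb4.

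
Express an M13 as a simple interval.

M6

Each octave removed subtracts seven from the number: 13 − 7 = 6.
That makes a major thirteenth a compound major sixth — an octave plus a major sixth.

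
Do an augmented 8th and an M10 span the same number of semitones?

An augmented octave spans 13 semitones; a major tenth spans 16 semitones. They differ by 3.

No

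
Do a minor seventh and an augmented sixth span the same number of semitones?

A minor seventh spans 10 semitones, and an augmented sixth also spans 10 semitones — they're enharmonic.

Yes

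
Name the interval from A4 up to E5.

A to E spans five letter names (A-B-C-D-E), so the interval is some kind of fifth.
Counting semitones, A4→E5 is 7, which is the perfect fifth.

P5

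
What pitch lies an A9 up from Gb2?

A3

The ninth's letter: G up two letter names plus an octave → A.
Moving 15 semitones up from Gb2 (the size of an augmented ninth) reaches A3.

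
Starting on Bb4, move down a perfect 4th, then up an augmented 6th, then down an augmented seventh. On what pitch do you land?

A perfect fourth down from Bb4 is F4.
Up an augmented sixth from F4: D#5 (10 semitones up).
D#5 down an augmented seventh → Eb4 (12 semitones).

Eb4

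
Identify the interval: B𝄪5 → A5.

doubly augmented second

Descending from B##5 to A5 is the same interval as ascending A5 to B##5.
A to B spans two letter names (A-B): a second.
A5 to B##5 spans 4 semitones — two semitones wider than the major second (2) — giving a doubly augmented second.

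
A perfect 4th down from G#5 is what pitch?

D#5

Counting four letter names down from G lands on D.
Moving 5 semitones down from G#5 (the size of a perfect fourth) reaches D#5.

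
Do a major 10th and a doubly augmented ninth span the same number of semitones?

Yes

A major tenth spans 16 semitones, and a doubly augmented ninth also spans 16 semitones — they're enharmonic.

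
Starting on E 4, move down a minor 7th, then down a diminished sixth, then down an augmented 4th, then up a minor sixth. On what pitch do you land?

Down a minor seventh from E4: F#3 (10 semitones down).
F#3 down a diminished sixth → A##2 (7 semitones).
A##2 down an augmented fourth → E#2 (6 semitones).
E#2 up a minor sixth → C#3 (8 semitones).

C sharp 3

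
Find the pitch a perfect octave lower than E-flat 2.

E-flat 1

An octave keeps the letter name E, an octave down from E.
Moving 12 semitones down from Eb2 (the size of a perfect octave) reaches Eb1.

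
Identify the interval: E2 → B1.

perfect fourth

Descending from E2 to B1 is the same interval as ascending B1 to E2.
B to E spans four letter names (B-C-D-E), so the interval is some kind of fourth.
Counting semitones, B1→E2 is 5, which is the perfect fourth.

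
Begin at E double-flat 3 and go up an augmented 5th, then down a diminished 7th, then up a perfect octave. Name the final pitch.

Up an augmented fifth from Ebb3: Bb3 (8 semitones up).
A diminished seventh down from Bb3 is C#3.
Up a perfect octave from C#3: C#4 (12 semitones up).

C sharp 4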